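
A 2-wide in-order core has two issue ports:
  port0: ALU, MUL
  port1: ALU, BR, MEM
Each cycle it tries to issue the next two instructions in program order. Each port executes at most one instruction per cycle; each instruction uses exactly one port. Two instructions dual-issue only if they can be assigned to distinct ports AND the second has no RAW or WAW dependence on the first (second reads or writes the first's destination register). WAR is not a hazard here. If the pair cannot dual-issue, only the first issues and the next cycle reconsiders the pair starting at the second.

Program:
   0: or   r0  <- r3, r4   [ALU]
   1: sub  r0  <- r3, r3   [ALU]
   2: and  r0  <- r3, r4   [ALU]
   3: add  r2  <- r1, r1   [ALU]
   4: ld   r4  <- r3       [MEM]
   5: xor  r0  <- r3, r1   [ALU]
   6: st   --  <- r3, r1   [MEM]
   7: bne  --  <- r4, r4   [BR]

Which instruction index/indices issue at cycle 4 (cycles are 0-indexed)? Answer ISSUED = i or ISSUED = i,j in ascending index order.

c0: i0 or  WAW r0
c1: i1 sub  WAW r0
c2: i2+i3 and add  dual
c3: i4+i5 ld xor  dual
c4: i6 st  no-port MEM/BR
c5: i7 bne  tail

ISSUED = 6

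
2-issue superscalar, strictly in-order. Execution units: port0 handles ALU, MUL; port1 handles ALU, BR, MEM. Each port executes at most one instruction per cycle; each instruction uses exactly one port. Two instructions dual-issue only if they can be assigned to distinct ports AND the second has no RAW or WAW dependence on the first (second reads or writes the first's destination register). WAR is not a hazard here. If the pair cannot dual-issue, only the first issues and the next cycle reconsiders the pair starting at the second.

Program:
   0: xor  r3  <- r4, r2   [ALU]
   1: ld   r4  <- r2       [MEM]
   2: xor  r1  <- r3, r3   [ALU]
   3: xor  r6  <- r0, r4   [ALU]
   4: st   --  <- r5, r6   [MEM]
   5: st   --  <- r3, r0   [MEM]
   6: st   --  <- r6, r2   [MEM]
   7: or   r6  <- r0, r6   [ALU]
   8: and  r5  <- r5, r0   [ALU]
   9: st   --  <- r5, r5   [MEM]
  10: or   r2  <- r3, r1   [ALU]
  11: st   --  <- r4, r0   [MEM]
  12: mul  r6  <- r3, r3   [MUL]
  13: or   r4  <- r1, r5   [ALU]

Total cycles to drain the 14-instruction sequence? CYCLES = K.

#0 head=0: xor+ld i0,i1 dual
#1 head=2: xor+xor i2,i3 dual
#2 head=4: st i4 no-port MEM/MEM
#3 head=5: st i5 no-port MEM/MEM
#4 head=6: st+or i6,i7 dual
#5 head=8: and i8 RAW r5
#6 head=9: st+or i9,i10 dual
#7 head=11: st+mul i11,i12 dual
#8 head=13: or i13 tail

CYCLES = 9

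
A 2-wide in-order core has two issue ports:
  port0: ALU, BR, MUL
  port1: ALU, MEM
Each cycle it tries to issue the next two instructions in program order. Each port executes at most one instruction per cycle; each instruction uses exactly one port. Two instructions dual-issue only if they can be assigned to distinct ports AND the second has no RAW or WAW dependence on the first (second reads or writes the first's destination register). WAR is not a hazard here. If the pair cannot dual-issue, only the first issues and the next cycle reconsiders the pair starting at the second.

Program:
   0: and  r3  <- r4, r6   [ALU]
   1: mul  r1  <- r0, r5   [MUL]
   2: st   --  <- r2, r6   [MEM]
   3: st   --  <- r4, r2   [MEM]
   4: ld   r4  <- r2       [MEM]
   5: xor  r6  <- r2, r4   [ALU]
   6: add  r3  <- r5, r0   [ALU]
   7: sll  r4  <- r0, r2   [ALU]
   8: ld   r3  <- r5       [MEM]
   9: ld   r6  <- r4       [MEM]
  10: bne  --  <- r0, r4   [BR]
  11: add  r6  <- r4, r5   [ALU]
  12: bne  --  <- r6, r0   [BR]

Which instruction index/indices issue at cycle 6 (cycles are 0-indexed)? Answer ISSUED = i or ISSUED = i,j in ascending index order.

c0: i0+i1 and/mul  2-wide
c1: i2 st  no-port MEM/MEM
c2: i3 st  no-port MEM/MEM
c3: i4 ld  RAW r4
c4: i5+i6 xor/add  2-wide
c5: i7+i8 sll/ld  2-wide
c6: i9+i10 ld/bne  2-wide
c7: i11 add  RAW r6
c8: i12 bne  tail

ISSUED = 9,10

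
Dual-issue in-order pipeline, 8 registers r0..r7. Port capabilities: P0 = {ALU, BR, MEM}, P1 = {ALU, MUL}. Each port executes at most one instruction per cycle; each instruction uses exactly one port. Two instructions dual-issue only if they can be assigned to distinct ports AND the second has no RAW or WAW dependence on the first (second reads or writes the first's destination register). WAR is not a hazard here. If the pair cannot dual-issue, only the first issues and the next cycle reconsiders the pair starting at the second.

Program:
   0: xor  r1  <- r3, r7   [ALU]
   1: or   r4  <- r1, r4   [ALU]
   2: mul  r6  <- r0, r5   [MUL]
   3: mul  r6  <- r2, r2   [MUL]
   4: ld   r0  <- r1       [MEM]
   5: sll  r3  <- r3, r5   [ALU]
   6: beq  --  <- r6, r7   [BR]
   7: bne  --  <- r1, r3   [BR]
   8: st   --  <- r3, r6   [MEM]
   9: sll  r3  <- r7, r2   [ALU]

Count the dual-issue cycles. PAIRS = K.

c0: i0 xor.ALU  RAW r1
c1: i1,i2 or.ALU+mul.MUL  dual
c2: i3,i4 mul.MUL+ld.MEM  dual
c3: i5,i6 sll.ALU+beq.BR  dual
c4: i7 bne.BR  no-port BR/MEM
c5: i8,i9 st.MEM+sll.ALU  dual

PAIRS = 4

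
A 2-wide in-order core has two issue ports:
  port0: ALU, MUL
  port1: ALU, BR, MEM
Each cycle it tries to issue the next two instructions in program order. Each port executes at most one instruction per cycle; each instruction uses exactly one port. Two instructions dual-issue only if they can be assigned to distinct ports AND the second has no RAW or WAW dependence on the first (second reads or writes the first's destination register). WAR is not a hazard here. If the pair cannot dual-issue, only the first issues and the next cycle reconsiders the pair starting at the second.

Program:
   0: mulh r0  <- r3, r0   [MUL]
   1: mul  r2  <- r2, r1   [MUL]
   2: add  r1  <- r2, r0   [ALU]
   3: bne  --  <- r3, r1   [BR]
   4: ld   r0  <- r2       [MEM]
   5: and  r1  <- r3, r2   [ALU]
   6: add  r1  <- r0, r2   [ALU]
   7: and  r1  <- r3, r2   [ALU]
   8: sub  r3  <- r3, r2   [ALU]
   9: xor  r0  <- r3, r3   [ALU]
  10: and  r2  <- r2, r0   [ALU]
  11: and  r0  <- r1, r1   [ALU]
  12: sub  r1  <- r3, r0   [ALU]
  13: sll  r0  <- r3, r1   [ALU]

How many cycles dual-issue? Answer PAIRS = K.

PAIRS = 3

[0] i0  mulh.MUL  -- no-port MUL/MUL
[1] i1  mul.MUL  -- RAW r2
[2] i2  add.ALU  -- RAW r1
[3] i3  bne.BR  -- no-port BR/MEM
[4] i4&i5  ld.MEM+and.ALU  -- dual
[5] i6  add.ALU  -- WAW r1
[6] i7&i8  and.ALU+sub.ALU  -- dual
[7] i9  xor.ALU  -- RAW r0
[8] i10&i11  and.ALU+and.ALU  -- dual
[9] i12  sub.ALU  -- RAW r1
[10] i13  sll.ALU  -- tail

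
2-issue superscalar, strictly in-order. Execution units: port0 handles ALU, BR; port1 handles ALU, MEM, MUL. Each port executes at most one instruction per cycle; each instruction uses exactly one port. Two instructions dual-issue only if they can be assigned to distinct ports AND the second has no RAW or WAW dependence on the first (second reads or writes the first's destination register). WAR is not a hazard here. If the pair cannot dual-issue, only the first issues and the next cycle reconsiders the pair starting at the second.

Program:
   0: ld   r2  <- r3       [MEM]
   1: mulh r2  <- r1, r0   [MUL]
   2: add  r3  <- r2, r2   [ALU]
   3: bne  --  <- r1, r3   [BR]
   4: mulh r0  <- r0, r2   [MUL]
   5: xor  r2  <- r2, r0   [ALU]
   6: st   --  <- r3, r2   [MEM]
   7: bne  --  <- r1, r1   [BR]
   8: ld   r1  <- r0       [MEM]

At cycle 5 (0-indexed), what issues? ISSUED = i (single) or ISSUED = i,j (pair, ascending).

#0 head=0: ld i0 no-port MEM/MUL
#1 head=1: mulh i1 RAW r2
#2 head=2: add i2 RAW r3
#3 head=3: bne;mulh i3&i4 pair
#4 head=5: xor i5 RAW r2
#5 head=6: st;bne i6&i7 pair
#6 head=8: ld i8 tail

ISSUED = 6,7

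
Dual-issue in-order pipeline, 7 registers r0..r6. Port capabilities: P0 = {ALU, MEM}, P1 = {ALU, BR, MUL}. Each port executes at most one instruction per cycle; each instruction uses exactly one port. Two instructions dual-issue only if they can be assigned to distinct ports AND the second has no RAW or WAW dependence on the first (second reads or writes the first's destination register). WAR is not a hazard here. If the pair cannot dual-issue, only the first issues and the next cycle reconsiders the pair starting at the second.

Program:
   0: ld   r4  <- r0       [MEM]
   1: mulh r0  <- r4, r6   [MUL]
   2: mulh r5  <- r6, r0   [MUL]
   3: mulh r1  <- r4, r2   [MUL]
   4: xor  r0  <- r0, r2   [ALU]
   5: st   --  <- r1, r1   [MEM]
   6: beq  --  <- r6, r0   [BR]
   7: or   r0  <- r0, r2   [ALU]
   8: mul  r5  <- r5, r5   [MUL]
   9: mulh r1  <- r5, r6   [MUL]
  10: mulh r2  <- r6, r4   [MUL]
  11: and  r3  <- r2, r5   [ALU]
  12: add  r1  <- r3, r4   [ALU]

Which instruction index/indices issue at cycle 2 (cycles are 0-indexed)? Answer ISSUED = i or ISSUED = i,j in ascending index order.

c0: i0 ld  RAW r4
c1: i1 mulh  no-port MUL/MUL
c2: i2 mulh  no-port MUL/MUL
c3: i3+i4 mulh+xor  dual
c4: i5+i6 st+beq  dual
c5: i7+i8 or+mul  dual
c6: i9 mulh  no-port MUL/MUL
c7: i10 mulh  RAW r2
c8: i11 and  RAW r3
c9: i12 add  tail

ISSUED = 2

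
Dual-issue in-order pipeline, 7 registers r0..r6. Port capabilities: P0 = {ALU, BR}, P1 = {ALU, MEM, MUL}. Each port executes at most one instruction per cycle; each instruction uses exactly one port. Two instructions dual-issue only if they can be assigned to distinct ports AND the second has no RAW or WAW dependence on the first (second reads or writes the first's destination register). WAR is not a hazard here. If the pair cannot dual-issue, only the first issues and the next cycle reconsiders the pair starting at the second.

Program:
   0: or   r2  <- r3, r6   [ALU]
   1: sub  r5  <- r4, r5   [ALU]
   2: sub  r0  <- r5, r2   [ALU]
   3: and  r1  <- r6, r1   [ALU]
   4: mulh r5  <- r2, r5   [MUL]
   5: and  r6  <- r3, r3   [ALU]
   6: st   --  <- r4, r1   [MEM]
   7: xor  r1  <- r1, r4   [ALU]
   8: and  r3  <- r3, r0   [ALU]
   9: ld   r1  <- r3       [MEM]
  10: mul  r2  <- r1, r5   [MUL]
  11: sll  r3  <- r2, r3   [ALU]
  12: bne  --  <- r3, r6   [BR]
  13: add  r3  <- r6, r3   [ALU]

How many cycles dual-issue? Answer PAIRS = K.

  cy0 -> i0,i1 (or/sub) pair
  cy1 -> i2,i3 (sub/and) pair
  cy2 -> i4,i5 (mulh/and) pair
  cy3 -> i6,i7 (st/xor) pair
  cy4 -> i8 (and) RAW r3
  cy5 -> i9 (ld) no-port MEM/MUL
  cy6 -> i10 (mul) RAW r2
  cy7 -> i11 (sll) RAW r3
  cy8 -> i12,i13 (bne/add) pair

PAIRS = 5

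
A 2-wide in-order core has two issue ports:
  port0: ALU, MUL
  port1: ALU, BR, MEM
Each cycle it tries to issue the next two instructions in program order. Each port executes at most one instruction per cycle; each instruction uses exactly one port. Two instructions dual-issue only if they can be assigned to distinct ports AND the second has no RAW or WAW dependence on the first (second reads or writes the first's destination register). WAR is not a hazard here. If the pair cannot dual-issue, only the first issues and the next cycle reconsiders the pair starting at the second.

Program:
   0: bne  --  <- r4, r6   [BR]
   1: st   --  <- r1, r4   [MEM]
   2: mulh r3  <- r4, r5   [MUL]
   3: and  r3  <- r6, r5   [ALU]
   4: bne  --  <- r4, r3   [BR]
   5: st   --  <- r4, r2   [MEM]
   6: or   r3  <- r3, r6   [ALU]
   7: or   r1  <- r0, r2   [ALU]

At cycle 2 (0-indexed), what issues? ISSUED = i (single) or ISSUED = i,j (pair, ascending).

  cy0 -> i0 (bne.BR) no-port BR/MEM
  cy1 -> i1+i2 (st.MEM/mulh.MUL) dual
  cy2 -> i3 (and.ALU) RAW r3
  cy3 -> i4 (bne.BR) no-port BR/MEM
  cy4 -> i5+i6 (st.MEM/or.ALU) dual
  cy5 -> i7 (or.ALU) tail

ISSUED = 3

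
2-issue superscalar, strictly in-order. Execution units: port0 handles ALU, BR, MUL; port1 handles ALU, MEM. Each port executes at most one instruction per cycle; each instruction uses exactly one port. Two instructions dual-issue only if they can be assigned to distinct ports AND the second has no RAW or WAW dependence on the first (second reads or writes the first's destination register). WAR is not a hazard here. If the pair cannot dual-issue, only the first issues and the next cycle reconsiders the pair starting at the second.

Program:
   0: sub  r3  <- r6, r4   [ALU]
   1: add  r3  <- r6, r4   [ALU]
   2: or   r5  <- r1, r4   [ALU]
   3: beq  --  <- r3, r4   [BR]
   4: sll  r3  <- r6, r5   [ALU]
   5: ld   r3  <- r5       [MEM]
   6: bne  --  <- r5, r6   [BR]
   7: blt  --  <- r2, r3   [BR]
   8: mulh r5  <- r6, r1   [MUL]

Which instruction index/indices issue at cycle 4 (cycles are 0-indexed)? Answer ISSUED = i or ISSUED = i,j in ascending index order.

t=0 i0:sub.ALU ; WAW r3
t=1 i1+i2:add.ALU;or.ALU ; pair
t=2 i3+i4:beq.BR;sll.ALU ; pair
t=3 i5+i6:ld.MEM;bne.BR ; pair
t=4 i7:blt.BR ; no-port BR/MUL
t=5 i8:mulh.MUL ; tail

ISSUED = 7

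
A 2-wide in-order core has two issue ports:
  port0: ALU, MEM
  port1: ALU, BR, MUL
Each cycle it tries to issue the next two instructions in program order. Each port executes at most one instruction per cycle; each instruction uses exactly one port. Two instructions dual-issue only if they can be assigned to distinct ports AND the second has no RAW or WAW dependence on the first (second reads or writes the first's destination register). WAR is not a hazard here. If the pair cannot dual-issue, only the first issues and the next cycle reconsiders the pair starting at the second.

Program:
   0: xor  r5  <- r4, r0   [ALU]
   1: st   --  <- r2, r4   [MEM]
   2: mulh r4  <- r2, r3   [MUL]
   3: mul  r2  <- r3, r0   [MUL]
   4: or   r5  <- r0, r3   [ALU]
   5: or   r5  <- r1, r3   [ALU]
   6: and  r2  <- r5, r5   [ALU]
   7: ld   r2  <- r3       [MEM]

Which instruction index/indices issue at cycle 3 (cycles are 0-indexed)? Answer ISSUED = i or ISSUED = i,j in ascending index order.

ISSUED = 5

[0] i0/i1  xor.ALU;st.MEM  -- pair
[1] i2  mulh.MUL  -- no-port MUL/MUL
[2] i3/i4  mul.MUL;or.ALU  -- pair
[3] i5  or.ALU  -- RAW r5
[4] i6  and.ALU  -- WAW r2
[5] i7  ld.MEM  -- tail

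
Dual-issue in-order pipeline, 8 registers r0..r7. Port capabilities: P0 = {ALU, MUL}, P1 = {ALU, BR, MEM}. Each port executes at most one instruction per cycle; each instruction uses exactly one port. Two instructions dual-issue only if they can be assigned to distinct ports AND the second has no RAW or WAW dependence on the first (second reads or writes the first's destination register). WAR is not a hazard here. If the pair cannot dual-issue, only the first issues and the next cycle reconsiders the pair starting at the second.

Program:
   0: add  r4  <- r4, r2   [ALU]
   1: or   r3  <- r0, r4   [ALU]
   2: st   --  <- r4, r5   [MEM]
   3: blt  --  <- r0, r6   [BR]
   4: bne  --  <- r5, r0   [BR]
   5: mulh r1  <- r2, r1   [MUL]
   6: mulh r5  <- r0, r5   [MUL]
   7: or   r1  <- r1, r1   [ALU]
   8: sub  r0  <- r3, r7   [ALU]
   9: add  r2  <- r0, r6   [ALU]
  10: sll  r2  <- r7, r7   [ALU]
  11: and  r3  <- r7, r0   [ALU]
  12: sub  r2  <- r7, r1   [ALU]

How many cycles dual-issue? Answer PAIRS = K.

PAIRS = 4

c0: i0 add  RAW r4
c1: i1&i2 or+st  pair
c2: i3 blt  no-port BR/BR
c3: i4&i5 bne+mulh  pair
c4: i6&i7 mulh+or  pair
c5: i8 sub  RAW r0
c6: i9 add  WAW r2
c7: i10&i11 sll+and  pair
c8: i12 sub  tail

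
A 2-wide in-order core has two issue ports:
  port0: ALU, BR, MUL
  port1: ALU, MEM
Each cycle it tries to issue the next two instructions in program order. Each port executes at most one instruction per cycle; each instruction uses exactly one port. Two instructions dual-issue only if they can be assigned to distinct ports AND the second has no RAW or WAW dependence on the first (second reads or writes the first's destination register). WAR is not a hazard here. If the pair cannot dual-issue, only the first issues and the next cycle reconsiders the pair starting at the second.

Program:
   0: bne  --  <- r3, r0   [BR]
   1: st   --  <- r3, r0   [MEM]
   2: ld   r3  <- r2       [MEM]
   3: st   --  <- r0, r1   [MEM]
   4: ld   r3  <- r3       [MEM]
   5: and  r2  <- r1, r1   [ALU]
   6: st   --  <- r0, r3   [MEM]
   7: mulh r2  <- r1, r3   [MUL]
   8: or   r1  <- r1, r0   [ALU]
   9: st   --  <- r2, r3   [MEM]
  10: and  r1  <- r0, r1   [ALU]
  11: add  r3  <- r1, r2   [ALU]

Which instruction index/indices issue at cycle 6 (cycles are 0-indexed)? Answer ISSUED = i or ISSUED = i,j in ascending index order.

0. bne st @i0,i1  | 2-wide
1. ld @i2  | no-port MEM/MEM
2. st @i3  | no-port MEM/MEM
3. ld and @i4,i5  | 2-wide
4. st mulh @i6,i7  | 2-wide
5. or st @i8,i9  | 2-wide
6. and @i10  | RAW r1
7. add @i11  | tail

ISSUED = 10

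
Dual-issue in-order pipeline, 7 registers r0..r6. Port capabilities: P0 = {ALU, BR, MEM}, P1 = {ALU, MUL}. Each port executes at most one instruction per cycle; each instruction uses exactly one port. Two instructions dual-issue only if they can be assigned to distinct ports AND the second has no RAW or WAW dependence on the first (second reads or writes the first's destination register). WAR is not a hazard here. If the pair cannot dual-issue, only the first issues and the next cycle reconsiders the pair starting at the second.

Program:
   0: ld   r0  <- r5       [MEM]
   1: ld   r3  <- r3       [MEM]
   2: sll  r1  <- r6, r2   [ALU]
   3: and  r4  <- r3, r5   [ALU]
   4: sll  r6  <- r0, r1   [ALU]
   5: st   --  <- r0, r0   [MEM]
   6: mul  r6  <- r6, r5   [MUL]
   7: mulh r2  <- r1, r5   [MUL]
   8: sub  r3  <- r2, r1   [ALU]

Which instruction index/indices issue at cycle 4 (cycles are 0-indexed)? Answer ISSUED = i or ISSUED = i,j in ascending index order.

ISSUED = 7

  cy0 -> i0 (ld) no-port MEM/MEM
  cy1 -> i1+i2 (ld sll) pair
  cy2 -> i3+i4 (and sll) pair
  cy3 -> i5+i6 (st mul) pair
  cy4 -> i7 (mulh) RAW r2
  cy5 -> i8 (sub) tail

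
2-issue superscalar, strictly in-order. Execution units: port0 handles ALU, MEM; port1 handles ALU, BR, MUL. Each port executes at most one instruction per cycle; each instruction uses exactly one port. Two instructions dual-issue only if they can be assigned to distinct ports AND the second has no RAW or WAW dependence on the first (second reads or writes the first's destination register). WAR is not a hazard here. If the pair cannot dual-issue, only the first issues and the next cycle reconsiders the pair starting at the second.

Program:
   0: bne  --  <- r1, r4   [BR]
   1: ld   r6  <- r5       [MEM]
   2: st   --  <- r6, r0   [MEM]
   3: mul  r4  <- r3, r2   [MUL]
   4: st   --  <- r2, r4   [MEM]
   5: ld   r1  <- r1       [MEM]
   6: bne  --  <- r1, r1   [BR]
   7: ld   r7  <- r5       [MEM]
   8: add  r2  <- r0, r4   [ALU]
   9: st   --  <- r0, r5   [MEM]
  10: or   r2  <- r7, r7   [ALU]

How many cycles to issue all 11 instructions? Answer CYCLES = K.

#0 head=0: bne.BR ld.MEM i0/i1 pair
#1 head=2: st.MEM mul.MUL i2/i3 pair
#2 head=4: st.MEM i4 no-port MEM/MEM
#3 head=5: ld.MEM i5 RAW r1
#4 head=6: bne.BR ld.MEM i6/i7 pair
#5 head=8: add.ALU st.MEM i8/i9 pair
#6 head=10: or.ALU i10 tail

CYCLES = 7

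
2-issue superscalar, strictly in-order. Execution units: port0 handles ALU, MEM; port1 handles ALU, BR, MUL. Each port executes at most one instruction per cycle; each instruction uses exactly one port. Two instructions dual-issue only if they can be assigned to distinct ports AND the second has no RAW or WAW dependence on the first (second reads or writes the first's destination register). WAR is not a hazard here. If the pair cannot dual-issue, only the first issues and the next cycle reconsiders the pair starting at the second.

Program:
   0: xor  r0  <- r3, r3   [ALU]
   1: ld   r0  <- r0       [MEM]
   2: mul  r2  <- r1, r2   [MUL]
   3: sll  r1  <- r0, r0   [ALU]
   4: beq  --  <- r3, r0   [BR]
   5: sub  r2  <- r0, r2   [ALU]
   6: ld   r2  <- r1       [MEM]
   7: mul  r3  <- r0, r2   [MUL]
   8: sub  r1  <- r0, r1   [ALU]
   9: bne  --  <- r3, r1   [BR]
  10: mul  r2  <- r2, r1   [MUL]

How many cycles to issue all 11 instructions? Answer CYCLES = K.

0. xor.ALU @i0  | RAW+WAW r0
1. ld.MEM mul.MUL @i1/i2  | 2-wide
2. sll.ALU beq.BR @i3/i4  | 2-wide
3. sub.ALU @i5  | WAW r2
4. ld.MEM @i6  | RAW r2
5. mul.MUL sub.ALU @i7/i8  | 2-wide
6. bne.BR @i9  | no-port BR/MUL
7. mul.MUL @i10  | tail

CYCLES = 8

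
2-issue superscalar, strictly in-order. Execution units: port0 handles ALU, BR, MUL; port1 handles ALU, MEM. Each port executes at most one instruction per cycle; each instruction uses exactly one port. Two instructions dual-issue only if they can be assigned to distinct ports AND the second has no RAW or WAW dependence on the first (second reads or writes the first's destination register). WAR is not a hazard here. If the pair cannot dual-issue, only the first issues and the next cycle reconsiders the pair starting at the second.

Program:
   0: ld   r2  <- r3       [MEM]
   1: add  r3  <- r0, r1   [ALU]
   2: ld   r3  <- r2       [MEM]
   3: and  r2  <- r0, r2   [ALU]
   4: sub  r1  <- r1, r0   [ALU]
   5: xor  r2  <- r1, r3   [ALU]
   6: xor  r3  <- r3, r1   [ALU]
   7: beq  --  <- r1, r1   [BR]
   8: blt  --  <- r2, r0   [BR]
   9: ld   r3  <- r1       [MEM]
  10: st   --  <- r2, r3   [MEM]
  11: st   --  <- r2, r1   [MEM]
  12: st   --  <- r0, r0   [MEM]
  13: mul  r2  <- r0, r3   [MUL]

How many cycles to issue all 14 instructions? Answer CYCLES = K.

CYCLES = 9

t=0 i0,i1:ld;add ; pair
t=1 i2,i3:ld;and ; pair
t=2 i4:sub ; RAW r1
t=3 i5,i6:xor;xor ; pair
t=4 i7:beq ; no-port BR/BR
t=5 i8,i9:blt;ld ; pair
t=6 i10:st ; no-port MEM/MEM
t=7 i11:st ; no-port MEM/MEM
t=8 i12,i13:st;mul ; pair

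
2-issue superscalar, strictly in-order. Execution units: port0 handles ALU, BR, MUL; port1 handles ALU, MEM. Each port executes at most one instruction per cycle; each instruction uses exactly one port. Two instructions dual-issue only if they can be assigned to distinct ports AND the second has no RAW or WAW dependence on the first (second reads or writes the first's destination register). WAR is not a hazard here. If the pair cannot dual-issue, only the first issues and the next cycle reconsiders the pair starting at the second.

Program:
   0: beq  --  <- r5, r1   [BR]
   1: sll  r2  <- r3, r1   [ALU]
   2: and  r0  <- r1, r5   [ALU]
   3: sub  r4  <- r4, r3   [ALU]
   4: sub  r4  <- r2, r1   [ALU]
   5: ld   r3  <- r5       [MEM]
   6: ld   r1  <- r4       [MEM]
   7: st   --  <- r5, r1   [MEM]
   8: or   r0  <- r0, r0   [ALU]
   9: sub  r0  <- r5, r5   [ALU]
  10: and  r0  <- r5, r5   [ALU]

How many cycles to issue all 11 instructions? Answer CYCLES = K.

CYCLES = 7

t=0 i0+i1:beq.BR+sll.ALU ; dual
t=1 i2+i3:and.ALU+sub.ALU ; dual
t=2 i4+i5:sub.ALU+ld.MEM ; dual
t=3 i6:ld.MEM ; no-port MEM/MEM
t=4 i7+i8:st.MEM+or.ALU ; dual
t=5 i9:sub.ALU ; WAW r0
t=6 i10:and.ALU ; tail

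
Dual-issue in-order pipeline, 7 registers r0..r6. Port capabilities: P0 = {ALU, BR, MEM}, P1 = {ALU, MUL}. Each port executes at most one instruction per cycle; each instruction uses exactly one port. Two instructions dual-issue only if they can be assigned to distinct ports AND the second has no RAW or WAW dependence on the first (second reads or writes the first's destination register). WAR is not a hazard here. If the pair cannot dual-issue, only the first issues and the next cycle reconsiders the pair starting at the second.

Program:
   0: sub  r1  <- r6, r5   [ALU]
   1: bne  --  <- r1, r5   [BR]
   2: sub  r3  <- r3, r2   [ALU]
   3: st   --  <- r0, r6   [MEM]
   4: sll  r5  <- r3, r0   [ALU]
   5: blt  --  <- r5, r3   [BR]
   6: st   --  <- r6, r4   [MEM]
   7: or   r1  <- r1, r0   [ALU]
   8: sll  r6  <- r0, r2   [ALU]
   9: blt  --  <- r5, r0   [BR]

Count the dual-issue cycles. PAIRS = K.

  cy0 -> i0 (sub) RAW r1
  cy1 -> i1+i2 (bne/sub) dual
  cy2 -> i3+i4 (st/sll) dual
  cy3 -> i5 (blt) no-port BR/MEM
  cy4 -> i6+i7 (st/or) dual
  cy5 -> i8+i9 (sll/blt) dual

PAIRS = 4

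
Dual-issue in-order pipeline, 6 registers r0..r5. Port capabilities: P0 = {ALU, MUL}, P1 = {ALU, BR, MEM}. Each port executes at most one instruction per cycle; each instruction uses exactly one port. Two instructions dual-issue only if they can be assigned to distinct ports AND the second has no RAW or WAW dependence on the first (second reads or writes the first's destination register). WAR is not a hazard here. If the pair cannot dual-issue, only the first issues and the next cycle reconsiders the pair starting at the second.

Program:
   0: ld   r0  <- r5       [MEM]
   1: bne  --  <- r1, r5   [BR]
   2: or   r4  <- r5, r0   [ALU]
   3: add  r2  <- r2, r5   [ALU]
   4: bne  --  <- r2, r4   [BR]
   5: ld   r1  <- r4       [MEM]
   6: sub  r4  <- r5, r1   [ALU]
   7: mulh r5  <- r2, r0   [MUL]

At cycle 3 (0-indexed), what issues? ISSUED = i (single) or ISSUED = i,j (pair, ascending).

ISSUED = 4

#0 head=0: ld.MEM i0 no-port MEM/BR
#1 head=1: bne.BR+or.ALU i1/i2 pair
#2 head=3: add.ALU i3 RAW r2
#3 head=4: bne.BR i4 no-port BR/MEM
#4 head=5: ld.MEM i5 RAW r1
#5 head=6: sub.ALU+mulh.MUL i6/i7 pair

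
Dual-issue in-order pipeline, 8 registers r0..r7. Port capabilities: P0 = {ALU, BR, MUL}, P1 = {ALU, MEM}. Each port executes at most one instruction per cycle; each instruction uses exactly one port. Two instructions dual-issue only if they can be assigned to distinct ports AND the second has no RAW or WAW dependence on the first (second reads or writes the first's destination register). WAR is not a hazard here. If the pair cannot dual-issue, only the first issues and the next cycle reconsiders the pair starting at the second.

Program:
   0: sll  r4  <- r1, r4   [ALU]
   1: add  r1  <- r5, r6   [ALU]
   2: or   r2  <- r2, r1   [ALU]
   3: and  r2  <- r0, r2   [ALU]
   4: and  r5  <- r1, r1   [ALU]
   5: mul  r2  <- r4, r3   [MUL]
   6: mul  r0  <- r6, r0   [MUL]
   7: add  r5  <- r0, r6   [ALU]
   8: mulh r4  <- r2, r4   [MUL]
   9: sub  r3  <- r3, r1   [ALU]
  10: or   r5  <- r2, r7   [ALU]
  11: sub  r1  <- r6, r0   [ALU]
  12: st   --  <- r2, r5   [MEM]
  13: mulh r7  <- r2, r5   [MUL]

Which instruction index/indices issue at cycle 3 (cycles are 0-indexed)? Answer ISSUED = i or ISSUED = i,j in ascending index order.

  cy0 -> i0&i1 (sll.ALU add.ALU) pair
  cy1 -> i2 (or.ALU) RAW+WAW r2
  cy2 -> i3&i4 (and.ALU and.ALU) pair
  cy3 -> i5 (mul.MUL) no-port MUL/MUL
  cy4 -> i6 (mul.MUL) RAW r0
  cy5 -> i7&i8 (add.ALU mulh.MUL) pair
  cy6 -> i9&i10 (sub.ALU or.ALU) pair
  cy7 -> i11&i12 (sub.ALU st.MEM) pair
  cy8 -> i13 (mulh.MUL) tail

ISSUED = 5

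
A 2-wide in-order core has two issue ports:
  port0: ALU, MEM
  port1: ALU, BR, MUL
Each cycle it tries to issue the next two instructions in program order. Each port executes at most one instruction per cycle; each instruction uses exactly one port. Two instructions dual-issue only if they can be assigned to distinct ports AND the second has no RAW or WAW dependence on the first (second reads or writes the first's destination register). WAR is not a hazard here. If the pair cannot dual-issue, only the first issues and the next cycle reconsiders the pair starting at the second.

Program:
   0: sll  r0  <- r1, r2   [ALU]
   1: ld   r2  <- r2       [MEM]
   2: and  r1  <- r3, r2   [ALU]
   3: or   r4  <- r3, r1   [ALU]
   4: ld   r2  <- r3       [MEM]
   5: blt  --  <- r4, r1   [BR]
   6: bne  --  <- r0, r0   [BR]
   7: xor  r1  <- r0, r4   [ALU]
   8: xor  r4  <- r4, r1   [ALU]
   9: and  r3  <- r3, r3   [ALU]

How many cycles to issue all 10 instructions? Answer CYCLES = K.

CYCLES = 6

#0 head=0: sll.ALU/ld.MEM i0+i1 pair
#1 head=2: and.ALU i2 RAW r1
#2 head=3: or.ALU/ld.MEM i3+i4 pair
#3 head=5: blt.BR i5 no-port BR/BR
#4 head=6: bne.BR/xor.ALU i6+i7 pair
#5 head=8: xor.ALU/and.ALU i8+i9 pair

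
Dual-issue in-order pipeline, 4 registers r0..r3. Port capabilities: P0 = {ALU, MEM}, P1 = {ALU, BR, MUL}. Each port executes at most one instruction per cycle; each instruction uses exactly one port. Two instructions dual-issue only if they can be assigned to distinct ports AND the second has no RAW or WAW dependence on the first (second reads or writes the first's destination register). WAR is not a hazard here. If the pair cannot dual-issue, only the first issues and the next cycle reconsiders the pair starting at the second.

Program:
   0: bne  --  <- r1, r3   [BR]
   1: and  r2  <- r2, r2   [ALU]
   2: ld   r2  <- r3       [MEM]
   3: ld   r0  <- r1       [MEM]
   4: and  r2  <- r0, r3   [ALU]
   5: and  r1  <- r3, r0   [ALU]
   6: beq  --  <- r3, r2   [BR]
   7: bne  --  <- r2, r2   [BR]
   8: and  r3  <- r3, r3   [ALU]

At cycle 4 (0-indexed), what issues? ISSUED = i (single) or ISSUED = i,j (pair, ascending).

[0] i0&i1  bne.BR and.ALU  -- pair
[1] i2  ld.MEM  -- no-port MEM/MEM
[2] i3  ld.MEM  -- RAW r0
[3] i4&i5  and.ALU and.ALU  -- pair
[4] i6  beq.BR  -- no-port BR/BR
[5] i7&i8  bne.BR and.ALU  -- pair

ISSUED = 6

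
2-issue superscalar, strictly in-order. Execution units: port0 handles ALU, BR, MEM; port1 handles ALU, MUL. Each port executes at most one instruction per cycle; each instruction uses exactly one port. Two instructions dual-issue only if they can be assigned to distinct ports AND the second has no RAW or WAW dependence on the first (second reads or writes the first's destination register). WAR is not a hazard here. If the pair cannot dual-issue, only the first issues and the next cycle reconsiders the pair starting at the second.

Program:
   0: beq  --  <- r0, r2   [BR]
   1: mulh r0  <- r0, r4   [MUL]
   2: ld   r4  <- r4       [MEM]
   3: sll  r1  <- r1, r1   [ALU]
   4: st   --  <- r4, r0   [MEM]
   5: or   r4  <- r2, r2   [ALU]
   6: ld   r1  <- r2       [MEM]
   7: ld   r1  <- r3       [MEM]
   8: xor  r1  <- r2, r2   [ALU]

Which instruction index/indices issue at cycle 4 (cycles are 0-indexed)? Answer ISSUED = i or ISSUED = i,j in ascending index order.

ISSUED = 7

  cy0 -> i0,i1 (beq.BR+mulh.MUL) 2-wide
  cy1 -> i2,i3 (ld.MEM+sll.ALU) 2-wide
  cy2 -> i4,i5 (st.MEM+or.ALU) 2-wide
  cy3 -> i6 (ld.MEM) no-port MEM/MEM
  cy4 -> i7 (ld.MEM) WAW r1
  cy5 -> i8 (xor.ALU) tail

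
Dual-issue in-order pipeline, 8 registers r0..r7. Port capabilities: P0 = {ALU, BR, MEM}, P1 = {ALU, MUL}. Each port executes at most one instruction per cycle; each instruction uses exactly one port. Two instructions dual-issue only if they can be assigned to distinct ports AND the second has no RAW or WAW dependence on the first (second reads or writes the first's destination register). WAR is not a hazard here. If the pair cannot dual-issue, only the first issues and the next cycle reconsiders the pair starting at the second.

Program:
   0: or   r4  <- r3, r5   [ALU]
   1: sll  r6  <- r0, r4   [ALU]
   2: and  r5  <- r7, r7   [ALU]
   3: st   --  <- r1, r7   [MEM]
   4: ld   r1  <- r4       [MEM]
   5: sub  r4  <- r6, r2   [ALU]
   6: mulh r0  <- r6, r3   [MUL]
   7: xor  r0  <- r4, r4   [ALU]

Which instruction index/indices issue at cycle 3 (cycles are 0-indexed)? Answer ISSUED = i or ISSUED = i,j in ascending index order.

ISSUED = 4,5

  cy0 -> i0 (or.ALU) RAW r4
  cy1 -> i1+i2 (sll.ALU+and.ALU) 2-wide
  cy2 -> i3 (st.MEM) no-port MEM/MEM
  cy3 -> i4+i5 (ld.MEM+sub.ALU) 2-wide
  cy4 -> i6 (mulh.MUL) WAW r0
  cy5 -> i7 (xor.ALU) tail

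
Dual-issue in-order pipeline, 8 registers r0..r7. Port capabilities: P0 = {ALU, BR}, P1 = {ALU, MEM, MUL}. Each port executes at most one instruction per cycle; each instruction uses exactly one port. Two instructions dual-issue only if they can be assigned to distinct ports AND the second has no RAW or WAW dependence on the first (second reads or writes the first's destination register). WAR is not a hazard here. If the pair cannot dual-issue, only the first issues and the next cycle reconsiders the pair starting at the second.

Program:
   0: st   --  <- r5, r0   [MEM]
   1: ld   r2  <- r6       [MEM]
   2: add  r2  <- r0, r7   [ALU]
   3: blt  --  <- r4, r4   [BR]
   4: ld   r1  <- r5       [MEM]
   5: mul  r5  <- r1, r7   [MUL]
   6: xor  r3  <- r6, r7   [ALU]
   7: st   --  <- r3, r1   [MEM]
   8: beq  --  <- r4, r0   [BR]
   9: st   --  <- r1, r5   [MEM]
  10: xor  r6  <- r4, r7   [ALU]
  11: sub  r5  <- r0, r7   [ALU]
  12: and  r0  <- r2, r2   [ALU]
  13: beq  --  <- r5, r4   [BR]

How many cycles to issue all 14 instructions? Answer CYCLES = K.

CYCLES = 9

c0: i0 st  no-port MEM/MEM
c1: i1 ld  WAW r2
c2: i2+i3 add+blt  dual
c3: i4 ld  no-port MEM/MUL
c4: i5+i6 mul+xor  dual
c5: i7+i8 st+beq  dual
c6: i9+i10 st+xor  dual
c7: i11+i12 sub+and  dual
c8: i13 beq  tail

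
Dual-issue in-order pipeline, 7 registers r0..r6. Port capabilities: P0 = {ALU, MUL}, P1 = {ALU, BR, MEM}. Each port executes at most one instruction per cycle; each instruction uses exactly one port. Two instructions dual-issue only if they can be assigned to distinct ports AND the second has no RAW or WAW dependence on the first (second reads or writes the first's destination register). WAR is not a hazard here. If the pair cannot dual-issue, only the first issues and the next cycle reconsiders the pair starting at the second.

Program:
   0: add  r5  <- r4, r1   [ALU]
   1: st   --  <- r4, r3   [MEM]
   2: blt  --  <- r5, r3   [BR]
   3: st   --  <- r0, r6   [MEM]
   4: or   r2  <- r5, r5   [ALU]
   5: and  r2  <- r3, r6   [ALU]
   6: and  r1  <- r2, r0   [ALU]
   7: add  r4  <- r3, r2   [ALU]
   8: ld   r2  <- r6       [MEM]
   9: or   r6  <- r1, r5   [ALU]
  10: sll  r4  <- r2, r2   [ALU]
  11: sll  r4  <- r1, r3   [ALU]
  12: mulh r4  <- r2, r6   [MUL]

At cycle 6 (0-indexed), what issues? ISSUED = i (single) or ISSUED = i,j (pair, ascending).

ISSUED = 10

0. add;st @i0&i1  | 2-wide
1. blt @i2  | no-port BR/MEM
2. st;or @i3&i4  | 2-wide
3. and @i5  | RAW r2
4. and;add @i6&i7  | 2-wide
5. ld;or @i8&i9  | 2-wide
6. sll @i10  | WAW r4
7. sll @i11  | WAW r4
8. mulh @i12  | tail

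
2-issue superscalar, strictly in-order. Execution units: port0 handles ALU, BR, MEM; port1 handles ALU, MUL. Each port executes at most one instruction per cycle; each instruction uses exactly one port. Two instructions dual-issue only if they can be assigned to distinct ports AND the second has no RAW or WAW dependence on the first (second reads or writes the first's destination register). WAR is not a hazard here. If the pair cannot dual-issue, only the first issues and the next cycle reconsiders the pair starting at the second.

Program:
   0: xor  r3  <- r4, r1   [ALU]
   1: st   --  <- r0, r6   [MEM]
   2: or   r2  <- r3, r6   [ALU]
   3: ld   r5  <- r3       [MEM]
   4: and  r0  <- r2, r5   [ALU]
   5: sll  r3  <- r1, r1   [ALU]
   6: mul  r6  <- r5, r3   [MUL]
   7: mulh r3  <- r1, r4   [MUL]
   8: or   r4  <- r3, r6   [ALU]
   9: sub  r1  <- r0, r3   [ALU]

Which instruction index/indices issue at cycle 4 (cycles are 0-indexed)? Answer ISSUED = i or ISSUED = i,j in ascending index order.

0. xor.ALU/st.MEM @i0&i1  | pair
1. or.ALU/ld.MEM @i2&i3  | pair
2. and.ALU/sll.ALU @i4&i5  | pair
3. mul.MUL @i6  | no-port MUL/MUL
4. mulh.MUL @i7  | RAW r3
5. or.ALU/sub.ALU @i8&i9  | pair

ISSUED = 7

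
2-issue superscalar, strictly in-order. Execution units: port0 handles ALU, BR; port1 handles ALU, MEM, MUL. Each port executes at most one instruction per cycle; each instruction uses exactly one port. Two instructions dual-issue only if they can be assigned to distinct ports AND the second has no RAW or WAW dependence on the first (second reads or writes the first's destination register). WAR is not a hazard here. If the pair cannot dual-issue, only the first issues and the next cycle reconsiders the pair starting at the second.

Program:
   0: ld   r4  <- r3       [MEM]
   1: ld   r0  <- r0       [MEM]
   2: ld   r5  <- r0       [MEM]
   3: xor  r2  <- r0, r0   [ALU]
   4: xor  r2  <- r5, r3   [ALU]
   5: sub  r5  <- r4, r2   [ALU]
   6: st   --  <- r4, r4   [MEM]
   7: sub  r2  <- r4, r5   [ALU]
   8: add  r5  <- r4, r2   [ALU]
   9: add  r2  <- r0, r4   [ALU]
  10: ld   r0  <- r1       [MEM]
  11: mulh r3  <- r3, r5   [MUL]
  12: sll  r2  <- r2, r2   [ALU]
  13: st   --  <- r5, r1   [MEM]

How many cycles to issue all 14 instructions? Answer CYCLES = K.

t=0 i0:ld.MEM ; no-port MEM/MEM
t=1 i1:ld.MEM ; no-port MEM/MEM
t=2 i2/i3:ld.MEM+xor.ALU ; pair
t=3 i4:xor.ALU ; RAW r2
t=4 i5/i6:sub.ALU+st.MEM ; pair
t=5 i7:sub.ALU ; RAW r2
t=6 i8/i9:add.ALU+add.ALU ; pair
t=7 i10:ld.MEM ; no-port MEM/MUL
t=8 i11/i12:mulh.MUL+sll.ALU ; pair
t=9 i13:st.MEM ; tail

CYCLES = 10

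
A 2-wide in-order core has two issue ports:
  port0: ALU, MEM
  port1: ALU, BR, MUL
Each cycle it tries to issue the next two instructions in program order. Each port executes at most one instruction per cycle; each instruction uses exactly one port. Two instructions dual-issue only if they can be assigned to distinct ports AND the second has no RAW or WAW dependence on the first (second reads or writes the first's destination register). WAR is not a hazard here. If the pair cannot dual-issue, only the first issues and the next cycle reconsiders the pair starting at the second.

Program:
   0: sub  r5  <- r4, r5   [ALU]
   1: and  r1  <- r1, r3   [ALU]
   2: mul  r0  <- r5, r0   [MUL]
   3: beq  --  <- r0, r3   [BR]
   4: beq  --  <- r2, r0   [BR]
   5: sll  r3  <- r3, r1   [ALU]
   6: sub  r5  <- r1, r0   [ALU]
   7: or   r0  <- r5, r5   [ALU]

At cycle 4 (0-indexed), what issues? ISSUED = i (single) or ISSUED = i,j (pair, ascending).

ISSUED = 6

[0] i0,i1  sub.ALU;and.ALU  -- 2-wide
[1] i2  mul.MUL  -- no-port MUL/BR
[2] i3  beq.BR  -- no-port BR/BR
[3] i4,i5  beq.BR;sll.ALU  -- 2-wide
[4] i6  sub.ALU  -- RAW r5
[5] i7  or.ALU  -- tail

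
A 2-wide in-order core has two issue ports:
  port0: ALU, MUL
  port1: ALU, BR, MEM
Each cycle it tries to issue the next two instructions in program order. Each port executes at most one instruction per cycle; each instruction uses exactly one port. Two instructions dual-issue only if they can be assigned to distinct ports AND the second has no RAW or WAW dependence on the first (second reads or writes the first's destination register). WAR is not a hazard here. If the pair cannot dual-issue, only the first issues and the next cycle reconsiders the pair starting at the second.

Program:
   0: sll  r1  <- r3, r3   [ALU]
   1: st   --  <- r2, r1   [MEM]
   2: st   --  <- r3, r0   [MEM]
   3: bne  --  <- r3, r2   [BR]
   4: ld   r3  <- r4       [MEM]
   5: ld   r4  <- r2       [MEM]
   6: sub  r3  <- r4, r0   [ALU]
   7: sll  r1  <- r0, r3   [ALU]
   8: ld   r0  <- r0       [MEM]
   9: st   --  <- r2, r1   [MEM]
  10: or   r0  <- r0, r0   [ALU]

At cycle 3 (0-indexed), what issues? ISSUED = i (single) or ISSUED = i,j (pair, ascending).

ISSUED = 3

#0 head=0: sll i0 RAW r1
#1 head=1: st i1 no-port MEM/MEM
#2 head=2: st i2 no-port MEM/BR
#3 head=3: bne i3 no-port BR/MEM
#4 head=4: ld i4 no-port MEM/MEM
#5 head=5: ld i5 RAW r4
#6 head=6: sub i6 RAW r3
#7 head=7: sll/ld i7,i8 2-wide
#8 head=9: st/or i9,i10 2-wide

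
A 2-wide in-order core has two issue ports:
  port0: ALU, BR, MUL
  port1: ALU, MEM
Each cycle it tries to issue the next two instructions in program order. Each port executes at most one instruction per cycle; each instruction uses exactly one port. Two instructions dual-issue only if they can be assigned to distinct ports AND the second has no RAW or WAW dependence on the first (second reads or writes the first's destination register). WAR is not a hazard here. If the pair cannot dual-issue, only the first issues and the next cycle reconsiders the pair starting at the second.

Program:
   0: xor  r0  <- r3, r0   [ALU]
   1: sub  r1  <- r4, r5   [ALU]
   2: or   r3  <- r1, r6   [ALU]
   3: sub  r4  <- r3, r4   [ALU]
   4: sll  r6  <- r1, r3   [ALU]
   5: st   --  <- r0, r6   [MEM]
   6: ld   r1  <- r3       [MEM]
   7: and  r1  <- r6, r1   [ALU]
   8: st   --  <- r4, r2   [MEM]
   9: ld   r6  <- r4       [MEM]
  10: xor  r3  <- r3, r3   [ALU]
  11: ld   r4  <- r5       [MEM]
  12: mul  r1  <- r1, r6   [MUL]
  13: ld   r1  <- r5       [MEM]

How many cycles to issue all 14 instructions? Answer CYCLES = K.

CYCLES = 9

[0] i0&i1  xor;sub  -- pair
[1] i2  or  -- RAW r3
[2] i3&i4  sub;sll  -- pair
[3] i5  st  -- no-port MEM/MEM
[4] i6  ld  -- RAW+WAW r1
[5] i7&i8  and;st  -- pair
[6] i9&i10  ld;xor  -- pair
[7] i11&i12  ld;mul  -- pair
[8] i13  ld  -- tail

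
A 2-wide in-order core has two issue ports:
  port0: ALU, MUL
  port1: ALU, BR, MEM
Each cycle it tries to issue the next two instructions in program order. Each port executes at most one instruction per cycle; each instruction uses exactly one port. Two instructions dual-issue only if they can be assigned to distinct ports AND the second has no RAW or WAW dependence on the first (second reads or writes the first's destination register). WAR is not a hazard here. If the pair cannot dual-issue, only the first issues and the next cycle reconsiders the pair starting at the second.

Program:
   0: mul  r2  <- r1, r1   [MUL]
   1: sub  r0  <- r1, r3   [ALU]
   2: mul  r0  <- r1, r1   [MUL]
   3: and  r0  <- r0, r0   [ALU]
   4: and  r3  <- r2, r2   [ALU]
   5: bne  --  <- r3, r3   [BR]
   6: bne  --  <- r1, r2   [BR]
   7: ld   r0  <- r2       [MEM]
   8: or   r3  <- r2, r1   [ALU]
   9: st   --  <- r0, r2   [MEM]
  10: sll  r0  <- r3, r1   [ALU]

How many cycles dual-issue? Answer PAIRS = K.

PAIRS = 4

#0 head=0: mul;sub i0,i1 dual
#1 head=2: mul i2 RAW+WAW r0
#2 head=3: and;and i3,i4 dual
#3 head=5: bne i5 no-port BR/BR
#4 head=6: bne i6 no-port BR/MEM
#5 head=7: ld;or i7,i8 dual
#6 head=9: st;sll i9,i10 dual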